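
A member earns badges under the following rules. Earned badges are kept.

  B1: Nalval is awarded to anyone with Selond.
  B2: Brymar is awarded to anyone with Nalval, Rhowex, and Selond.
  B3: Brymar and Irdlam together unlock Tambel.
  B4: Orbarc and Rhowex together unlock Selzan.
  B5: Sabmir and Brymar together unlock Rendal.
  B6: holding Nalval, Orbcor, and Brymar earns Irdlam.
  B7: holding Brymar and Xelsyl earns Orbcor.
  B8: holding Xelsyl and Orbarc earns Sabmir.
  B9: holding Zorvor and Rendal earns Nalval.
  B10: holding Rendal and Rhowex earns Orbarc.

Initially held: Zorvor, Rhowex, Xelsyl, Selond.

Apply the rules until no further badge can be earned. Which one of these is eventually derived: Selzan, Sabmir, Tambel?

Tambel

With Selond, Nalval is earned (B1).
With Nalval, Rhowex, and Selond, Brymar is earned (B2).
With Brymar and Xelsyl, Orbcor is earned (B7).
With Nalval, Orbcor, and Brymar, Irdlam is earned (B6).
With Brymar and Irdlam, Tambel is earned (B3).
Sabmir would need Xelsyl and Orbarc (B8), but Orbarc is never earned. Selzan would need Orbarc and Rhowex (B4), but Orbarc is never earned.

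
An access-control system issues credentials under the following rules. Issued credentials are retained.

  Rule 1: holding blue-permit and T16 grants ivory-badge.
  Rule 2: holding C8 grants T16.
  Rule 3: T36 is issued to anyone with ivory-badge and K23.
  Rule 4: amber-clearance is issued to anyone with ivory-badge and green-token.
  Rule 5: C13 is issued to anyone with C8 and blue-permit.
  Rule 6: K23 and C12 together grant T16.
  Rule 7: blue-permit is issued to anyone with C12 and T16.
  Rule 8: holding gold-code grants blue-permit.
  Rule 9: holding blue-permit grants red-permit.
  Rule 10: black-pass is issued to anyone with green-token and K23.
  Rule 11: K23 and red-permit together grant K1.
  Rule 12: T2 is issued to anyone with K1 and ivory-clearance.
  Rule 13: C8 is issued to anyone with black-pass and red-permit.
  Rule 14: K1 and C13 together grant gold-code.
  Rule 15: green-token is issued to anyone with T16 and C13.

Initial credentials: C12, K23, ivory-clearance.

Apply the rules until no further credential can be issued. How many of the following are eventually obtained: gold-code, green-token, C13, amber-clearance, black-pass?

gold-code would need K1 and C13 (Rule 14), but C13 is never granted.
green-token would need T16 and C13 (Rule 15), but C13 is never granted.
C13 would need C8 and blue-permit (Rule 5), but C8 is never granted.
amber-clearance would need ivory-badge and green-token (Rule 4), but green-token is never granted.
black-pass would need green-token and K23 (Rule 10), but green-token is never granted.
None of the 5 are reached.

0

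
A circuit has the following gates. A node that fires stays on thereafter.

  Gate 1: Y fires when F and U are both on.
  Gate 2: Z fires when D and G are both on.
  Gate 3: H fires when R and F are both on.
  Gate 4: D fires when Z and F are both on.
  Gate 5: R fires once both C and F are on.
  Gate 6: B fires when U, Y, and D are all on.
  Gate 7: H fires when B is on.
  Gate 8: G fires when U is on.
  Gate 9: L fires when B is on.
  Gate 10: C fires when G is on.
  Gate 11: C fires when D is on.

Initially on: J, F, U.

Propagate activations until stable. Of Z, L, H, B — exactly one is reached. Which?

H

Gate 8: U on → G on.
Gate 10: G on → C on.
Gate 5: C and F on → R on.
R and F are on, so H fires (Gate 3).
B would need U, Y, and D (Gate 6), but D never turns on. L would need B (Gate 9), but B never turns on. Z would need D and G (Gate 2), but D never turns on.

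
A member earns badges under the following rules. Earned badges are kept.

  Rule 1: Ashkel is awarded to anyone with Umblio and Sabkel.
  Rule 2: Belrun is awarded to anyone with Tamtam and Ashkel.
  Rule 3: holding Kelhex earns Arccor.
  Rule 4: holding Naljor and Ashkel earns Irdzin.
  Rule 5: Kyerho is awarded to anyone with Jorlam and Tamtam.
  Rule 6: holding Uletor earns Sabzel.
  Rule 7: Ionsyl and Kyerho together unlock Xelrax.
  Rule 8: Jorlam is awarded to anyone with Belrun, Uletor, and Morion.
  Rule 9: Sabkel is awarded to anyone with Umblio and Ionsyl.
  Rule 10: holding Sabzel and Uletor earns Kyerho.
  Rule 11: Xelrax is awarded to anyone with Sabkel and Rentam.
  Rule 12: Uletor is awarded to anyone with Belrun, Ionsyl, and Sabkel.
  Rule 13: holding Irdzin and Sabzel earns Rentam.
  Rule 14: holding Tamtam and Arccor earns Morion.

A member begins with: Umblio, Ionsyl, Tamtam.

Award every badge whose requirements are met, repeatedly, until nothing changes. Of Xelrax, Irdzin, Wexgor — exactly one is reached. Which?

Xelrax

With Umblio and Ionsyl, Sabkel is earned (Rule 9).
With Umblio and Sabkel, Ashkel is earned (Rule 1).
With Tamtam and Ashkel, Belrun is earned (Rule 2).
With Belrun, Ionsyl, and Sabkel, Uletor is earned (Rule 12).
With Uletor, Sabzel is earned (Rule 6).
With Sabzel and Uletor, Kyerho is earned (Rule 10).
With Ionsyl and Kyerho, Xelrax is earned (Rule 7).
Irdzin would need Naljor and Ashkel (Rule 4), but Naljor is never earned. No rule produces Wexgor, and it is not given.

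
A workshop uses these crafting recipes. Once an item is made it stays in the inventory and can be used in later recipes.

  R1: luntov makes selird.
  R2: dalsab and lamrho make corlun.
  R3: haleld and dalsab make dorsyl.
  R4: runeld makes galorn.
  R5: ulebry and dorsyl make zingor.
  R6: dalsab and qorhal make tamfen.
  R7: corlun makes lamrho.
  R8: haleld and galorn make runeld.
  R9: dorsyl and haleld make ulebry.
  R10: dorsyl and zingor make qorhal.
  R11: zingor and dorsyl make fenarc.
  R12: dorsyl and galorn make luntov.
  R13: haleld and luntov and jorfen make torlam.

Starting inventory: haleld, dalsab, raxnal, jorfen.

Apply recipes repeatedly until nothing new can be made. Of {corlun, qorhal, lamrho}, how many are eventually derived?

1

Using R3, haleld and dalsab make dorsyl.
Using R9, dorsyl and haleld make ulebry.
Using R5, ulebry and dorsyl make zingor.
dorsyl and zingor → qorhal (R10).
corlun would need dalsab and lamrho (R2), but lamrho is never obtained.
qorhal: reached.
lamrho would need corlun (R7), but corlun is never obtained.
Reached: qorhal — 1 of the 3.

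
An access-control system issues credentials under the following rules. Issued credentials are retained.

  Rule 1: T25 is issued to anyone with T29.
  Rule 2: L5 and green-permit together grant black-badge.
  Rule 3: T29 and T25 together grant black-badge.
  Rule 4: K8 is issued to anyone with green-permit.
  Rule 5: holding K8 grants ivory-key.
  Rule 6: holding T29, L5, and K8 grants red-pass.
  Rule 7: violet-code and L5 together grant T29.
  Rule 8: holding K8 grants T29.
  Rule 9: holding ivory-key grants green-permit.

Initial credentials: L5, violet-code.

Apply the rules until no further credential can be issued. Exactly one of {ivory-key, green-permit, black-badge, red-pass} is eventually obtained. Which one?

black-badge

Holding violet-code and L5 grants T29 (Rule 7).
Holding T29 grants T25 (Rule 1).
Holding T29 and T25 grants black-badge (Rule 3).
green-permit would need ivory-key (Rule 9), but ivory-key is never granted. ivory-key would need K8 (Rule 5), but K8 is never granted. red-pass would need T29, L5, and K8 (Rule 6), but K8 is never granted.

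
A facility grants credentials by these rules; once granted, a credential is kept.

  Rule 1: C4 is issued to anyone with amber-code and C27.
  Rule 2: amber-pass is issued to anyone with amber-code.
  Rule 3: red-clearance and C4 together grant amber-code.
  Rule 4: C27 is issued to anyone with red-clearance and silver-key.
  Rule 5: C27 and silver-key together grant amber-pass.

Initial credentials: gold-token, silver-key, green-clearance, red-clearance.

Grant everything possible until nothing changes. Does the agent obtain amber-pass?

Holding red-clearance and silver-key grants C27 (Rule 4).
Holding C27 and silver-key grants amber-pass (Rule 5).

Yes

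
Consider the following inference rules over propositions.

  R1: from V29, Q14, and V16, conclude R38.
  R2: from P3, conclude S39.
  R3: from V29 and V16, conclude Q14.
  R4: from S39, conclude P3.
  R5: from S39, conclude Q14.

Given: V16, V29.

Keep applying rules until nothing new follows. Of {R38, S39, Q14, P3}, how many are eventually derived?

From V29 and V16, R3 gives Q14.
From V29, Q14, and V16, R1 gives R38.
R38: reached.
S39 would need P3 (R2), but P3 is never established.
Q14: reached.
P3 would need S39 (R4), but S39 is never established.
Reached: R38 and Q14 — 2 of the 4.

2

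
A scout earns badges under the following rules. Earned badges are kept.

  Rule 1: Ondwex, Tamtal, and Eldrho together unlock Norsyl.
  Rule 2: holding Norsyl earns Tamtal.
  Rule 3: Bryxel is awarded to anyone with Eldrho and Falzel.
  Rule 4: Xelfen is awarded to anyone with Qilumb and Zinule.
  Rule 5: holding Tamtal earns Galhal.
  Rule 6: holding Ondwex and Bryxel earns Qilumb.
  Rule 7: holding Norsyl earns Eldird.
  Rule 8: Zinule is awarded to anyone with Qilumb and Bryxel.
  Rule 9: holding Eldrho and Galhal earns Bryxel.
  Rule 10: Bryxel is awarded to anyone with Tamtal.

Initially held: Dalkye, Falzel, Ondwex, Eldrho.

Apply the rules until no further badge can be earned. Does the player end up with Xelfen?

Yes

With Eldrho and Falzel, Bryxel is earned (Rule 3).
With Ondwex and Bryxel, Qilumb is earned (Rule 6).
With Qilumb and Bryxel, Zinule is earned (Rule 8).
With Qilumb and Zinule, Xelfen is earned (Rule 4).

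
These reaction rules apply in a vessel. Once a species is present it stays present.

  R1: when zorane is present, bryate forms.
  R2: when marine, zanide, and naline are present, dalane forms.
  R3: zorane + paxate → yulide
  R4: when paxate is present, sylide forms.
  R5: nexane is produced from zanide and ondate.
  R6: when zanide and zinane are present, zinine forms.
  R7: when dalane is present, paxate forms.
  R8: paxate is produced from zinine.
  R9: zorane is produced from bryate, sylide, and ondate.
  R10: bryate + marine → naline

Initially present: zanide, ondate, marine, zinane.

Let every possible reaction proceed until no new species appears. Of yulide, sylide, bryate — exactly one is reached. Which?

sylide

zanide and zinane present → zinine forms (R6).
zinine present → paxate forms (R8).
paxate present → sylide forms (R4).
yulide would need zorane and paxate (R3), but zorane never forms. bryate would need zorane (R1), but zorane never forms.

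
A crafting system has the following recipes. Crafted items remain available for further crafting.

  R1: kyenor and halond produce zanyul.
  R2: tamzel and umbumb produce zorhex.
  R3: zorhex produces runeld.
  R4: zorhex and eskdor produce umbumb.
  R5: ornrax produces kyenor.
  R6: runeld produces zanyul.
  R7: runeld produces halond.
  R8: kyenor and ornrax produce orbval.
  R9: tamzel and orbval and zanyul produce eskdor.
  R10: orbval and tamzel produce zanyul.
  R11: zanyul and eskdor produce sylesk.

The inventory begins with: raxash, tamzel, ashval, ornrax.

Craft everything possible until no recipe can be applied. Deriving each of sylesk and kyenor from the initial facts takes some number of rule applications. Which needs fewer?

kyenor: Using R5, ornrax makes kyenor. [1 rule application]
sylesk: ornrax → kyenor (R5). kyenor and ornrax → orbval (R8). orbval and tamzel → zanyul (R10). tamzel and orbval and zanyul → eskdor (R9). Using R11, zanyul and eskdor make sylesk. [5 rule applications]
kyenor needs fewer.

kyenor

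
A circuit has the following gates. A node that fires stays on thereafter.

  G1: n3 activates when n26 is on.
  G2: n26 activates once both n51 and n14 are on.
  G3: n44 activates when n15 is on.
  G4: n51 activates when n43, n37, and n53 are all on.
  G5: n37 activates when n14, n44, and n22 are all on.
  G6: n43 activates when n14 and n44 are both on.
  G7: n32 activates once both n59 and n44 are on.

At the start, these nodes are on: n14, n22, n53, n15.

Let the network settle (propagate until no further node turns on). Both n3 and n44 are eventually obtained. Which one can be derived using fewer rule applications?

n44

n44: n15 is on, so n44 activates (G3). [1 rule application]
n3: n15 is on, so n44 activates (G3). n14, n44, and n22 are on, so n37 activates (G5). n14 and n44 are on, so n43 activates (G6). G4: n43, n37, and n53 on → n51 on. n51 and n14 are on, so n26 activates (G2). G1: n26 on → n3 on. [6 rule applications]
n44 needs fewer.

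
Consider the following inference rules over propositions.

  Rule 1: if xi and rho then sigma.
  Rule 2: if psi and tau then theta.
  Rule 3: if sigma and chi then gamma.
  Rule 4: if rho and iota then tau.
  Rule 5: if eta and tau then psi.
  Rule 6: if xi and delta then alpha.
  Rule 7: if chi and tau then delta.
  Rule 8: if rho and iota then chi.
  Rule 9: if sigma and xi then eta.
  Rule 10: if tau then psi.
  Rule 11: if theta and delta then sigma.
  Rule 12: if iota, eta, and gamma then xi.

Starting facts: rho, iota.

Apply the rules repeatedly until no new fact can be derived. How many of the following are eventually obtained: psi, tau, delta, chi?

4

From rho and iota, Rule 4 gives tau.
rho and iota hold, so chi follows (Rule 8).
chi and tau hold, so delta follows (Rule 7).
tau holds, so psi follows (Rule 10).
psi: reached.
tau: reached.
delta: reached.
chi: reached.
All 4 are reached.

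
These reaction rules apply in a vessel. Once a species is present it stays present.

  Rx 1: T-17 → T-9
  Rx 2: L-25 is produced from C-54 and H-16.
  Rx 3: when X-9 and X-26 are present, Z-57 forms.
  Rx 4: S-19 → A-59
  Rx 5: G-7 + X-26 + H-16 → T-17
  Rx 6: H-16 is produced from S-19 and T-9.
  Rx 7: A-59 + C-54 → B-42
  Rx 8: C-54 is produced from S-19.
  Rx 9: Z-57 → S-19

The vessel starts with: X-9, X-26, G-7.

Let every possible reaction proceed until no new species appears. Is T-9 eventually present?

No

T-9 would need T-17 (Rx 1), but T-17 never forms.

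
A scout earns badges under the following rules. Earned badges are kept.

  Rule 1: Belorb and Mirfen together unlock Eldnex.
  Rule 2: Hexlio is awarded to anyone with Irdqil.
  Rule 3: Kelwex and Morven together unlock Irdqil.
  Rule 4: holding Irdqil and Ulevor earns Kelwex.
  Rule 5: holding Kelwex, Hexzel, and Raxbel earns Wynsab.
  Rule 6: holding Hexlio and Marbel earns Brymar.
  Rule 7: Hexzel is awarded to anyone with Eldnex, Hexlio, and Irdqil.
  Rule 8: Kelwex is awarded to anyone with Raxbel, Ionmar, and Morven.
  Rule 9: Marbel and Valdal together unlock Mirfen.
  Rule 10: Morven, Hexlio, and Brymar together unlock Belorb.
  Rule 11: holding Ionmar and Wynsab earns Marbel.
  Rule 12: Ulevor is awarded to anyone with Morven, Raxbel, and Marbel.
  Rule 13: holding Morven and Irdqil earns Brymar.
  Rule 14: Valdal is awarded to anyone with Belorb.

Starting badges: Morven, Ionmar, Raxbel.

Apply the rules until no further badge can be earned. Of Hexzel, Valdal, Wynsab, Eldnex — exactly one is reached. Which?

Valdal

With Raxbel, Ionmar, and Morven, Kelwex is earned (Rule 8).
With Kelwex and Morven, Irdqil is earned (Rule 3).
With Morven and Irdqil, Brymar is earned (Rule 13).
With Irdqil, Hexlio is earned (Rule 2).
With Morven, Hexlio, and Brymar, Belorb is earned (Rule 10).
With Belorb, Valdal is earned (Rule 14).
Eldnex would need Belorb and Mirfen (Rule 1), but Mirfen is never earned. Wynsab would need Kelwex, Hexzel, and Raxbel (Rule 5), but Hexzel is never earned. Hexzel would need Eldnex, Hexlio, and Irdqil (Rule 7), but Eldnex is never earned.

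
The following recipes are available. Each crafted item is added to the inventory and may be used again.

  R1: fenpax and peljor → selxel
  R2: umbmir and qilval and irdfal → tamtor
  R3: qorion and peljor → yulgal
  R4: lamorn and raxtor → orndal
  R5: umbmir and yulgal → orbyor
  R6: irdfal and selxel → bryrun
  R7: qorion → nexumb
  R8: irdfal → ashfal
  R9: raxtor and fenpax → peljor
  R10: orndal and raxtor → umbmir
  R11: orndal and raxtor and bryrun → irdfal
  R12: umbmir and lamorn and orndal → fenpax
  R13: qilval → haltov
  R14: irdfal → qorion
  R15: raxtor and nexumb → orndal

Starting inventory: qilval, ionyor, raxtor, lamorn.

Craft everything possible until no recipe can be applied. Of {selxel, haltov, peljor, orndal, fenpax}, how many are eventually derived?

5

Using R13, qilval makes haltov.
Using R4, lamorn and raxtor make orndal.
orndal and raxtor → umbmir (R10).
Using R12, umbmir, lamorn, and orndal make fenpax.
Using R9, raxtor and fenpax make peljor.
Using R1, fenpax and peljor make selxel.
selxel: reached.
haltov: reached.
peljor: reached.
orndal: reached.
fenpax: reached.
All 5 are reached.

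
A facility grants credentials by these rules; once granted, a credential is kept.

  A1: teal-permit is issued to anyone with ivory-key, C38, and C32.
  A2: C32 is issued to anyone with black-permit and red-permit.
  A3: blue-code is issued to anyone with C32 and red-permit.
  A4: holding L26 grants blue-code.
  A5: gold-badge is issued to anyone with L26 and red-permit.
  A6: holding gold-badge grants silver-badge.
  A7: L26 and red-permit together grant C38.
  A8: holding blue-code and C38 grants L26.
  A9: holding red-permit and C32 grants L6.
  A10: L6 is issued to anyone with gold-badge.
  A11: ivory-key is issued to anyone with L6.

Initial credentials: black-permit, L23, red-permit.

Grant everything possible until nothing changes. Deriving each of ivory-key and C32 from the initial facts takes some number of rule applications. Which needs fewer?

C32: Holding black-permit and red-permit grants C32 (A2). [1 rule application]
ivory-key: Holding black-permit and red-permit grants C32 (A2). Holding red-permit and C32 grants L6 (A9). Holding L6 grants ivory-key (A11). [3 rule applications]
C32 needs fewer.

C32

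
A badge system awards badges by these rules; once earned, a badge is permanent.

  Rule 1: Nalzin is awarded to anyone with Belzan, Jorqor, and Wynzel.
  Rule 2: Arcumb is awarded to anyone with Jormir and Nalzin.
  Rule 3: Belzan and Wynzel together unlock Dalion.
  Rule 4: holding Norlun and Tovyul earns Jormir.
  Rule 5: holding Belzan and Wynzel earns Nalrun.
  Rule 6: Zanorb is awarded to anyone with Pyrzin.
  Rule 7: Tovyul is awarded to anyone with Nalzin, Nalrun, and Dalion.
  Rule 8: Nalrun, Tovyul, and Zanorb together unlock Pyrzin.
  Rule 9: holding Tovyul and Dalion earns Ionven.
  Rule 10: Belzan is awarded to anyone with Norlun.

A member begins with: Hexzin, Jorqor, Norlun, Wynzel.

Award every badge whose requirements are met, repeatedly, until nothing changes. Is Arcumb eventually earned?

With Norlun, Belzan is earned (Rule 10).
With Belzan, Jorqor, and Wynzel, Nalzin is earned (Rule 1).
With Belzan and Wynzel, Dalion is earned (Rule 3).
With Belzan and Wynzel, Nalrun is earned (Rule 5).
With Nalzin, Nalrun, and Dalion, Tovyul is earned (Rule 7).
With Norlun and Tovyul, Jormir is earned (Rule 4).
With Jormir and Nalzin, Arcumb is earned (Rule 2).

Yes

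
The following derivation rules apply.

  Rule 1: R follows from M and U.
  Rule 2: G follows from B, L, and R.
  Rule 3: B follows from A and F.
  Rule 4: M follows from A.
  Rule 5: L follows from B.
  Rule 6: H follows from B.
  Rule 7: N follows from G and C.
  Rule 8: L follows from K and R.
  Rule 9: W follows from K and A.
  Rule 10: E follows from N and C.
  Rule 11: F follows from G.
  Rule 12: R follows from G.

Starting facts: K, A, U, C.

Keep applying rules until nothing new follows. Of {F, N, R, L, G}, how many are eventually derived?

A holds, so M follows (Rule 4).
From M and U, Rule 1 gives R.
K and R hold, so L follows (Rule 8).
F would need G (Rule 11), but G is never established.
N would need G and C (Rule 7), but G is never established.
R: reached.
L: reached.
G would need B, L, and R (Rule 2), but B is never established.
Reached: R and L — 2 of the 5.

2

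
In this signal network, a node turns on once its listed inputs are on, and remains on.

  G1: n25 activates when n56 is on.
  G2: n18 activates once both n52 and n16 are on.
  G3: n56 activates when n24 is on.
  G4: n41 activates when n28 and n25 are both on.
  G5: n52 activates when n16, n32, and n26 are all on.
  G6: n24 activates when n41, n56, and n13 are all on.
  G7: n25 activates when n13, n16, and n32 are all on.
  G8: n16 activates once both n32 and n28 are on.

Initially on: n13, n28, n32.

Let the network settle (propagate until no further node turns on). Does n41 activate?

Yes

G8: n32 and n28 on → n16 on.
G7: n13, n16, and n32 on → n25 on.
n28 and n25 are on, so n41 activates (G4).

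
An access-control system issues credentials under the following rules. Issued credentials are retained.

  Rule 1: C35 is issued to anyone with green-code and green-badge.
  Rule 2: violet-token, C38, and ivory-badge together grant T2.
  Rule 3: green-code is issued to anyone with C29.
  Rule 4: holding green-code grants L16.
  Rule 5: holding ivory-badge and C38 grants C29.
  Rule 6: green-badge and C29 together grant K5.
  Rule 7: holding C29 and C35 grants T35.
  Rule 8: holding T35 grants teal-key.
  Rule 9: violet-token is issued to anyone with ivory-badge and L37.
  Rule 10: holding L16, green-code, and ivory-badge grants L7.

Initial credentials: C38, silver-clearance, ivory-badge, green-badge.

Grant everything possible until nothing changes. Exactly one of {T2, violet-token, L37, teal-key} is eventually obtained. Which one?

teal-key

Holding ivory-badge and C38 grants C29 (Rule 5).
Holding C29 grants green-code (Rule 3).
Holding green-code and green-badge grants C35 (Rule 1).
Holding C29 and C35 grants T35 (Rule 7).
Holding T35 grants teal-key (Rule 8).
violet-token would need ivory-badge and L37 (Rule 9), but L37 is never granted. No rule produces L37, and it is not given. T2 would need violet-token, C38, and ivory-badge (Rule 2), but violet-token is never granted.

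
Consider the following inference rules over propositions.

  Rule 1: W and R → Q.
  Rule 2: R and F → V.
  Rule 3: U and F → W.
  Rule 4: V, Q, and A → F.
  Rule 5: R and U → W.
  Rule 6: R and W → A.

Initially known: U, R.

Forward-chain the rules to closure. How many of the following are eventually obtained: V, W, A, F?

R and U hold, so W follows (Rule 5).
From R and W, Rule 6 gives A.
V would need R and F (Rule 2), but F is never established.
W: reached.
A: reached.
F would need V, Q, and A (Rule 4), but V is never established.
Reached: W and A — 2 of the 4.

2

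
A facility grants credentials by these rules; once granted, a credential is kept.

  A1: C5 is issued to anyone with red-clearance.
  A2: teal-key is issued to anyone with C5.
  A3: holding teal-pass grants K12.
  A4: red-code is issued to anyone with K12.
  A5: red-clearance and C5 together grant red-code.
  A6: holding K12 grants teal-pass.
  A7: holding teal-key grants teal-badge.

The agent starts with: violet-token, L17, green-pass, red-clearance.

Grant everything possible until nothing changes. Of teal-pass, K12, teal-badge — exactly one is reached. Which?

Holding red-clearance grants C5 (A1).
Holding C5 grants teal-key (A2).
Holding teal-key grants teal-badge (A7).
teal-pass would need K12 (A6), but K12 is never granted. K12 would need teal-pass (A3), but teal-pass is never granted.

teal-badge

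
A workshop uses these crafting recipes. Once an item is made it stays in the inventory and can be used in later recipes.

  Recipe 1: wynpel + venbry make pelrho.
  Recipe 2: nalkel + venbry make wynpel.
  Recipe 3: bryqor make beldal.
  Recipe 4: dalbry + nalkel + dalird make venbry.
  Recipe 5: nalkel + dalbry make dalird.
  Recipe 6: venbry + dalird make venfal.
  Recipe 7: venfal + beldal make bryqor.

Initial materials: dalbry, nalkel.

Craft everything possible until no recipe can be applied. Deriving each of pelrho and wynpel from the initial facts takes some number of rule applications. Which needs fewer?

wynpel

wynpel: nalkel + dalbry → dalird (Recipe 5). Using Recipe 4, dalbry, nalkel, and dalird make venbry. Using Recipe 2, nalkel and venbry make wynpel. [3 rule applications]
pelrho: nalkel + dalbry → dalird (Recipe 5). Using Recipe 4, dalbry, nalkel, and dalird make venbry. nalkel + venbry → wynpel (Recipe 2). Using Recipe 1, wynpel and venbry make pelrho. [4 rule applications]
wynpel needs fewer.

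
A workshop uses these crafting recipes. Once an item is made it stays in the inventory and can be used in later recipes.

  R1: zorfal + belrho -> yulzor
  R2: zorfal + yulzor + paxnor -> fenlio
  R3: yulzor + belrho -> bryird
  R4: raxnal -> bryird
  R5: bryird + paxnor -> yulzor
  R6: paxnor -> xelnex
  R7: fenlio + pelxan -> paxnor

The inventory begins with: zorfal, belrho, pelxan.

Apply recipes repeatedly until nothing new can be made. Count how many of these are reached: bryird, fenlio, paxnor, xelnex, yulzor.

zorfal + belrho -> yulzor (R1).
yulzor + belrho -> bryird (R3).
bryird: reached.
fenlio would need zorfal, yulzor, and paxnor (R2), but paxnor is never obtained.
paxnor would need fenlio and pelxan (R7), but fenlio is never obtained.
xelnex would need paxnor (R6), but paxnor is never obtained.
yulzor: reached.
Reached: bryird and yulzor — 2 of the 5.

2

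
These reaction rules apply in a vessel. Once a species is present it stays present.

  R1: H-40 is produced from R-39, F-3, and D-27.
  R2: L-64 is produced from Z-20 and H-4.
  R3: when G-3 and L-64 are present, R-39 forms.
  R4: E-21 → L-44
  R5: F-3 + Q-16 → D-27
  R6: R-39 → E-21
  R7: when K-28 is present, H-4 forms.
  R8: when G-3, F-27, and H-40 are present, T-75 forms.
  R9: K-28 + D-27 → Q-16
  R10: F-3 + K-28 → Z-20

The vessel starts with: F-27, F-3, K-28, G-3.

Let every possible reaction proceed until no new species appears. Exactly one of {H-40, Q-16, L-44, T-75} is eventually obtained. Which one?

F-3 and K-28 present → Z-20 forms (R10).
K-28 present → H-4 forms (R7).
Z-20 and H-4 present → L-64 forms (R2).
G-3 and L-64 present → R-39 forms (R3).
R-39 present → E-21 forms (R6).
E-21 present → L-44 forms (R4).
T-75 would need G-3, F-27, and H-40 (R8), but H-40 never forms. H-40 would need R-39, F-3, and D-27 (R1), but D-27 never forms. Q-16 would need K-28 and D-27 (R9), but D-27 never forms.

L-44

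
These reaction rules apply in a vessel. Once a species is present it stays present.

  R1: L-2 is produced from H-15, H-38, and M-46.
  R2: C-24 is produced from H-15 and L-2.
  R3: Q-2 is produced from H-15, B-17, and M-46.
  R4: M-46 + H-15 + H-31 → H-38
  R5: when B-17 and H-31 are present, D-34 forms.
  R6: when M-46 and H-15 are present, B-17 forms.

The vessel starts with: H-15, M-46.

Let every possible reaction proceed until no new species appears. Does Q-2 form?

M-46 and H-15 present → B-17 forms (R6).
H-15, B-17, and M-46 present → Q-2 forms (R3).

Yes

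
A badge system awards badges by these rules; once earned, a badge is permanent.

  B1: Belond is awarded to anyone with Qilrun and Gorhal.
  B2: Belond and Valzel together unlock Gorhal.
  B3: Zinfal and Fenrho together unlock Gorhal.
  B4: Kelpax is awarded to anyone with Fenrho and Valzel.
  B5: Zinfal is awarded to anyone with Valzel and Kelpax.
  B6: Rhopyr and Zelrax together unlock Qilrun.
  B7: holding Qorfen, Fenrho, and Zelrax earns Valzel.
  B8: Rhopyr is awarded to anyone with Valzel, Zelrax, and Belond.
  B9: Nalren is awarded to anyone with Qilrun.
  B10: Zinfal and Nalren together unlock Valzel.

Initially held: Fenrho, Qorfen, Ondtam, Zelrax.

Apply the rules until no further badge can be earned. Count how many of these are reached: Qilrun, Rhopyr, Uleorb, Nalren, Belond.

Qilrun would need Rhopyr and Zelrax (B6), but Rhopyr is never earned.
Rhopyr would need Valzel, Zelrax, and Belond (B8), but Belond is never earned.
No rule produces Uleorb, and it is not given.
Nalren would need Qilrun (B9), but Qilrun is never earned.
Belond would need Qilrun and Gorhal (B1), but Qilrun is never earned.
None of the 5 are reached.

0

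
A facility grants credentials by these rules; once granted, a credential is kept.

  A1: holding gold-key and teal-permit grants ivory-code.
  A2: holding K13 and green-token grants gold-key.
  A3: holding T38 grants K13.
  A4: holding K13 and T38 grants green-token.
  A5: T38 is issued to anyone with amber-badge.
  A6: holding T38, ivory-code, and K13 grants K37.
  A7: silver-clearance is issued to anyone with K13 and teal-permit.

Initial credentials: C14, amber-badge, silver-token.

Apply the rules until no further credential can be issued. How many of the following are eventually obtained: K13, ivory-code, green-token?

Holding amber-badge grants T38 (A5).
Holding T38 grants K13 (A3).
Holding K13 and T38 grants green-token (A4).
K13: reached.
ivory-code would need gold-key and teal-permit (A1), but teal-permit is never granted.
green-token: reached.
Reached: K13 and green-token — 2 of the 3.

2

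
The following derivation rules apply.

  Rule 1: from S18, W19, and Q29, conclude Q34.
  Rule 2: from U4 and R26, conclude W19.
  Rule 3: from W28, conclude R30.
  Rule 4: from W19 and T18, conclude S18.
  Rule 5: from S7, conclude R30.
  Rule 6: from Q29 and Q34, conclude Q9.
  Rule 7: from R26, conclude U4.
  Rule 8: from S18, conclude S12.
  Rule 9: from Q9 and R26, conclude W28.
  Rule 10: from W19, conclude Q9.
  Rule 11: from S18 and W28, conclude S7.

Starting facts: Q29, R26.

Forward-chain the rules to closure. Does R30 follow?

Yes

R26 holds, so U4 follows (Rule 7).
From U4 and R26, Rule 2 gives W19.
From W19, Rule 10 gives Q9.
From Q9 and R26, Rule 9 gives W28.
W28 holds, so R30 follows (Rule 3).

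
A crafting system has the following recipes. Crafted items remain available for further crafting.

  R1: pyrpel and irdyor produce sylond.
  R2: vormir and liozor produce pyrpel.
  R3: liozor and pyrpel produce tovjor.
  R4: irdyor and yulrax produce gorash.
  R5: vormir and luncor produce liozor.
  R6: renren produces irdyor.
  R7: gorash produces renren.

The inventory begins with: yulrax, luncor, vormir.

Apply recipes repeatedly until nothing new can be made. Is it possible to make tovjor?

Yes

Using R5, vormir and luncor make liozor.
vormir and liozor → pyrpel (R2).
liozor and pyrpel → tovjor (R3).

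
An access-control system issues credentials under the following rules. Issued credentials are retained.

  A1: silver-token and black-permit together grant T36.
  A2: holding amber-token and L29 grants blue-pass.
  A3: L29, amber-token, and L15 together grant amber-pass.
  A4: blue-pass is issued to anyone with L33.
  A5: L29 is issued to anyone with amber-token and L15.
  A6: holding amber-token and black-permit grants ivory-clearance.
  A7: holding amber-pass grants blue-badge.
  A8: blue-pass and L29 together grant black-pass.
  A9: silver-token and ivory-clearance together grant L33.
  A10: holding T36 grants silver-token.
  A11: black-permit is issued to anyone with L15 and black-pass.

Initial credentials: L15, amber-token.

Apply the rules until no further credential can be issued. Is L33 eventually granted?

L33 would need silver-token and ivory-clearance (A9), but silver-token is never granted.

No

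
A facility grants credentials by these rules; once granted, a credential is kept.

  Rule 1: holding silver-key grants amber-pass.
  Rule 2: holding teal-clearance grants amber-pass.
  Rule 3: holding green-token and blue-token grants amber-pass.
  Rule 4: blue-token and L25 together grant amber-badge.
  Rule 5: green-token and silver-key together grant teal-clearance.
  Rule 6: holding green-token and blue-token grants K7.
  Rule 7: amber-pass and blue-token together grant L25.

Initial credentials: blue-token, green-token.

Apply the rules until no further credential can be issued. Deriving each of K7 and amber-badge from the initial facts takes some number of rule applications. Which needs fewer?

K7

K7: Holding green-token and blue-token grants K7 (Rule 6). [1 rule application]
amber-badge: Holding green-token and blue-token grants amber-pass (Rule 3). Holding amber-pass and blue-token grants L25 (Rule 7). Holding blue-token and L25 grants amber-badge (Rule 4). [3 rule applications]
K7 needs fewer.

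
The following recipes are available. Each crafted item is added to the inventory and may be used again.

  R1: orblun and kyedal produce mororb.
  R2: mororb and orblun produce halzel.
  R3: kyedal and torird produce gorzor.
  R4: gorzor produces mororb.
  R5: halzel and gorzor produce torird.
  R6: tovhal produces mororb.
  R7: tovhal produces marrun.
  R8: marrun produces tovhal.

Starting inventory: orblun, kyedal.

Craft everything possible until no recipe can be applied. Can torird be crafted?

torird would need halzel and gorzor (R5), but gorzor is never obtained.

No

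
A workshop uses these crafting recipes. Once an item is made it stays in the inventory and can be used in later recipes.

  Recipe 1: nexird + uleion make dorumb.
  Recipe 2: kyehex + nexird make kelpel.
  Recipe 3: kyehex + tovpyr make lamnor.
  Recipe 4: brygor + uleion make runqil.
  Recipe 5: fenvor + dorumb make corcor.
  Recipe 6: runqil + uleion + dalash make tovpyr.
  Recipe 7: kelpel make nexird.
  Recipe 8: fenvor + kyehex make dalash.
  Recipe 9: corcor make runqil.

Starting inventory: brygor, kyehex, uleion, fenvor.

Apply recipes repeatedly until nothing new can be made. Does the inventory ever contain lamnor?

Yes

fenvor + kyehex → dalash (Recipe 8).
Using Recipe 4, brygor and uleion make runqil.
Using Recipe 6, runqil, uleion, and dalash make tovpyr.
kyehex + tovpyr → lamnor (Recipe 3).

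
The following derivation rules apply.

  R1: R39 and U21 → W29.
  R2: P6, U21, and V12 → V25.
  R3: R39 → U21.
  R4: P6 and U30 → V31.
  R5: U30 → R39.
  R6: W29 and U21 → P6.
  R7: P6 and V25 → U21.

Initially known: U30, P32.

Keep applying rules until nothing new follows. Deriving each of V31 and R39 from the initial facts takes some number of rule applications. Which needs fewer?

R39

R39: From U30, R5 gives R39. [1 rule application]
V31: U30 holds, so R39 follows (R5). From R39, R3 gives U21. R39 and U21 hold, so W29 follows (R1). From W29 and U21, R6 gives P6. P6 and U30 hold, so V31 follows (R4). [5 rule applications]
R39 needs fewer.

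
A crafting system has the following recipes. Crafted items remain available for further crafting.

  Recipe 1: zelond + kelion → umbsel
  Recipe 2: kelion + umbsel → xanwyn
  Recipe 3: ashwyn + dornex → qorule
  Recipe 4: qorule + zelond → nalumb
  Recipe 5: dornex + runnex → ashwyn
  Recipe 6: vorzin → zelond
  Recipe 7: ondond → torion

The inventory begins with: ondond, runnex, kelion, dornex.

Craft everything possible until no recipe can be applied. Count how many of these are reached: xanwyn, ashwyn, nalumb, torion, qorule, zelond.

Using Recipe 7, ondond makes torion.
dornex + runnex → ashwyn (Recipe 5).
ashwyn + dornex → qorule (Recipe 3).
xanwyn would need kelion and umbsel (Recipe 2), but umbsel is never obtained.
ashwyn: reached.
nalumb would need qorule and zelond (Recipe 4), but zelond is never obtained.
torion: reached.
qorule: reached.
zelond would need vorzin (Recipe 6), but vorzin is never obtained.
Reached: ashwyn, torion, and qorule — 3 of the 6.

3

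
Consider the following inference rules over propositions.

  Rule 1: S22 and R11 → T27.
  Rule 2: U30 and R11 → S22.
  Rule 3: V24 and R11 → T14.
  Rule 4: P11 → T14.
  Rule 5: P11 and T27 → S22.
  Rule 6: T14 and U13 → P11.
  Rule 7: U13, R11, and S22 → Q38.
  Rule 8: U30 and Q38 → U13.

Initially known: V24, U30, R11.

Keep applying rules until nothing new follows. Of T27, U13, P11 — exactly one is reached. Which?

T27

From U30 and R11, Rule 2 gives S22.
From S22 and R11, Rule 1 gives T27.
U13 would need U30 and Q38 (Rule 8), but Q38 is never established. P11 would need T14 and U13 (Rule 6), but U13 is never established.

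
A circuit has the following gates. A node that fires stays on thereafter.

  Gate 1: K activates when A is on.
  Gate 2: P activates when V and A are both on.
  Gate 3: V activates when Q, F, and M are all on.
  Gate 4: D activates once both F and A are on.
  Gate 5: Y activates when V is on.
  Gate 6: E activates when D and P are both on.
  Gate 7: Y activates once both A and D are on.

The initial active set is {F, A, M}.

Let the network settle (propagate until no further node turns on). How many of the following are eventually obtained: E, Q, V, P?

0

E would need D and P (Gate 6), but P never turns on.
No rule produces Q, and it is not given.
V would need Q, F, and M (Gate 3), but Q never turns on.
P would need V and A (Gate 2), but V never turns on.
None of the 4 are reached.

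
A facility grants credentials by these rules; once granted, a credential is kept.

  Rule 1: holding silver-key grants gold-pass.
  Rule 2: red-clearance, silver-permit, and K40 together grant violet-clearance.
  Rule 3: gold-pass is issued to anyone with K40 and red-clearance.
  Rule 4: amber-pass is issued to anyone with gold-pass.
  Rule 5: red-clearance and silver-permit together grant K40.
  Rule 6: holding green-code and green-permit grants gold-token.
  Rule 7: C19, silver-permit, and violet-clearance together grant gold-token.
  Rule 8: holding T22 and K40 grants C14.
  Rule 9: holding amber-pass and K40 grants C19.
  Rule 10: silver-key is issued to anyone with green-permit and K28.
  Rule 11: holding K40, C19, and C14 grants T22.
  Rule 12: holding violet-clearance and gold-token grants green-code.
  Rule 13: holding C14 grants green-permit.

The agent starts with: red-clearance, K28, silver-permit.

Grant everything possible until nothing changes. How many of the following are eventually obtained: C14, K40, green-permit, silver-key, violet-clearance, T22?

2

Holding red-clearance and silver-permit grants K40 (Rule 5).
Holding red-clearance, silver-permit, and K40 grants violet-clearance (Rule 2).
C14 would need T22 and K40 (Rule 8), but T22 is never granted.
K40: reached.
green-permit would need C14 (Rule 13), but C14 is never granted.
silver-key would need green-permit and K28 (Rule 10), but green-permit is never granted.
violet-clearance: reached.
T22 would need K40, C19, and C14 (Rule 11), but C14 is never granted.
Reached: K40 and violet-clearance — 2 of the 6.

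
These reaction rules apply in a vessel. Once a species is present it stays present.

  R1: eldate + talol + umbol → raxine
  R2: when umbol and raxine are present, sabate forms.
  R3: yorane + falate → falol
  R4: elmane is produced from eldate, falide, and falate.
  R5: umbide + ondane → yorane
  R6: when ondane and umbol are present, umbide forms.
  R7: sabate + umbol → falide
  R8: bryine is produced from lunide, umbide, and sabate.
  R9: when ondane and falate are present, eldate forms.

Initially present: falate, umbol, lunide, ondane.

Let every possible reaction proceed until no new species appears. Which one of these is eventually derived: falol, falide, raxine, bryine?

ondane and umbol present → umbide forms (R6).
umbide and ondane present → yorane forms (R5).
yorane and falate present → falol forms (R3).
bryine would need lunide, umbide, and sabate (R8), but sabate never forms. falide would need sabate and umbol (R7), but sabate never forms. raxine would need eldate, talol, and umbol (R1), but talol never forms.

falol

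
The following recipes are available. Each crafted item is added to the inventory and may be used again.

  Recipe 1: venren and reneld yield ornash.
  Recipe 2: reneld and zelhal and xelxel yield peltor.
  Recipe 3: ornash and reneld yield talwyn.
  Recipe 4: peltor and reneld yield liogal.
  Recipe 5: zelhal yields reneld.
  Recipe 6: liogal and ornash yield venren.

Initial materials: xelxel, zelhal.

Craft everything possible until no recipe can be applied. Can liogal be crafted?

zelhal → reneld (Recipe 5).
Using Recipe 2, reneld, zelhal, and xelxel make peltor.
Using Recipe 4, peltor and reneld make liogal.

Yes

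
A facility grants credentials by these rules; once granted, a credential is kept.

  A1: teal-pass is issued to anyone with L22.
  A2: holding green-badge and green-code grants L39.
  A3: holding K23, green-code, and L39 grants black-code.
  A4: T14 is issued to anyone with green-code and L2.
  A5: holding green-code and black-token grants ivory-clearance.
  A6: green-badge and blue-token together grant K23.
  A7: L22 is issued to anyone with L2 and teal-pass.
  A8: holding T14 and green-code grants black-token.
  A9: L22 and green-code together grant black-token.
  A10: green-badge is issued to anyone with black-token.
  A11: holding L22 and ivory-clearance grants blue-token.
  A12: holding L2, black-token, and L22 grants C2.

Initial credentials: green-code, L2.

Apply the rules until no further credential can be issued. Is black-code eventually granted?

No

black-code would need K23, green-code, and L39 (A3), but K23 is never granted.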